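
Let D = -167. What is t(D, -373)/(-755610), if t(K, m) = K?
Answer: 167/755610 ≈ 0.00022101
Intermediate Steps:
t(D, -373)/(-755610) = -167/(-755610) = -167*(-1/755610) = 167/755610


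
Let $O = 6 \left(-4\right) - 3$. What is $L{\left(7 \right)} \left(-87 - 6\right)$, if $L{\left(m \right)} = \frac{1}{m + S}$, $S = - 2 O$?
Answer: $- \frac{93}{61} \approx -1.5246$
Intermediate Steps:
$O = -27$ ($O = -24 - 3 = -27$)
$S = 54$ ($S = \left(-2\right) \left(-27\right) = 54$)
$L{\left(m \right)} = \frac{1}{54 + m}$ ($L{\left(m \right)} = \frac{1}{m + 54} = \frac{1}{54 + m}$)
$L{\left(7 \right)} \left(-87 - 6\right) = \frac{-87 - 6}{54 + 7} = \frac{1}{61} \left(-93\right) = - \frac{93}{61}$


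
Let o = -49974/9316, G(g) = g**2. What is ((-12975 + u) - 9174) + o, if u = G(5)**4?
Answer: 1716336221/4658 ≈ 3.6847e+5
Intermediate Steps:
u = 390625 (u = (5**2)**4 = 25**4 = 390625)
o = -24987/4658 (o = -49974*1/9316 = -24987/4658 ≈ -5.3643)
((-12975 + u) - 9174) + o = ((-12975 + 390625) - 9174) - 24987/4658 = (377650 - 9174) - 24987/4658 = 368476 - 24987/4658 = 1716336221/4658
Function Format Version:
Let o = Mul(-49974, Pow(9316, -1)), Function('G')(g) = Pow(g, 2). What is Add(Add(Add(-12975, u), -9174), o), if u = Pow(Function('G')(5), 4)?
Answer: Rational(1716336221, 4658) ≈ 3.6847e+5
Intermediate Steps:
u = 390625 (u = Pow(Pow(5, 2), 4) = Pow(25, 4) = 390625)
o = Rational(-24987, 4658) (o = Mul(-49974, Rational(1, 9316)) = Rational(-24987, 4658) ≈ -5.3643)
Add(Add(Add(-12975, u), -9174), o) = Add(Add(Add(-12975, 390625), -9174), Rational(-24987, 4658)) = Add(Add(377650, -9174), Rational(-24987, 4658)) = Add(368476, Rational(-24987, 4658)) = Rational(1716336221, 4658)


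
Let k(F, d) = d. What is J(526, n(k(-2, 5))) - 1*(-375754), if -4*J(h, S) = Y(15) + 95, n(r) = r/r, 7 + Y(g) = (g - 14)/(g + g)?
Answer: 45087839/120 ≈ 3.7573e+5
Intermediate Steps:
Y(g) = -7 + (-14 + g)/(2*g) (Y(g) = -7 + (g - 14)/(g + g) = -7 + (-14 + g)/((2*g)) = -7 + (-14 + g)*(1/(2*g)) = -7 + (-14 + g)/(2*g))
n(r) = 1
J(h, S) = -2641/120 (J(h, S) = -((-13/2 - 7/15) + 95)/4 = -(-209/30 + 95)/4 = -¼*2641/30 = -2641/120)
J(526, n(k(-2, 5))) - 1*(-375754) = -2641/120 - 1*(-375754) = -2641/120 + 375754 = 45087839/120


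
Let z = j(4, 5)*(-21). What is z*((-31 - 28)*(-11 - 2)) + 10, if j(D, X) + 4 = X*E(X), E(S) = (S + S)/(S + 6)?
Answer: -96532/11 ≈ -8775.6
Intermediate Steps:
E(S) = 2*S/(6 + S) (E(S) = (2*S)/(6 + S) = 2*S/(6 + S))
j(D, X) = -4 + 2*X²/(6 + X) (j(D, X) = -4 + X*(2*X/(6 + X)) = -4 + 2*X²/(6 + X))
z = -126/11 (z = (2*(-12 + 5² - 2*5)/(6 + 5))*(-21) = (2*(-12 + 25 - 10)/11)*(-21) = (2*(1/11)*3)*(-21) = (6/11)*(-21) = -126/11 ≈ -11.455)
z*((-31 - 28)*(-11 - 2)) + 10 = -126*(-31 - 28)*(-11 - 2)/11 + 10 = -(-7434)*(-13)/11 + 10 = -126/11*767 + 10 = -96642/11 + 10 = -96532/11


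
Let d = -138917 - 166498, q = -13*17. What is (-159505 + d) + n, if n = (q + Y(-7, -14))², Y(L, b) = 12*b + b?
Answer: -302511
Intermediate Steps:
q = -221
Y(L, b) = 13*b
d = -305415
n = 162409 (n = (-221 + 13*(-14))² = (-221 - 182)² = (-403)² = 162409)
(-159505 + d) + n = (-159505 - 305415) + 162409 = -464920 + 162409 = -302511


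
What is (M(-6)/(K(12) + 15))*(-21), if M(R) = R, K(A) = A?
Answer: 14/3 ≈ 4.6667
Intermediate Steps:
(M(-6)/(K(12) + 15))*(-21) = (-6/(12 + 15))*(-21) = (-6/27)*(-21) = ((1/27)*(-6))*(-21) = -2/9*(-21) = 14/3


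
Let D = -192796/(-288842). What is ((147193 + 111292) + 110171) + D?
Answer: 53241764574/144421 ≈ 3.6866e+5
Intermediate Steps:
D = 96398/144421 (D = -192796*(-1/288842) = 96398/144421 ≈ 0.66748)
((147193 + 111292) + 110171) + D = ((147193 + 111292) + 110171) + 96398/144421 = (258485 + 110171) + 96398/144421 = 368656 + 96398/144421 = 53241764574/144421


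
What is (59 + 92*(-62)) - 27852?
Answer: -33497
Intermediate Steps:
(59 + 92*(-62)) - 27852 = (59 - 5704) - 27852 = -5645 - 27852 = -33497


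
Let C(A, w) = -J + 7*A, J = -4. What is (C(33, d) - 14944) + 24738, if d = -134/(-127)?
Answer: 10029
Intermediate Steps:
d = 134/127 (d = -134*(-1/127) = 134/127 ≈ 1.0551)
C(A, w) = 4 + 7*A (C(A, w) = -1*(-4) + 7*A = 4 + 7*A)
(C(33, d) - 14944) + 24738 = ((4 + 7*33) - 14944) + 24738 = ((4 + 231) - 14944) + 24738 = (235 - 14944) + 24738 = -14709 + 24738 = 10029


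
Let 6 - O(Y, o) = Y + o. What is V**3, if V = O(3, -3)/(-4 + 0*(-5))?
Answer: -27/8 ≈ -3.3750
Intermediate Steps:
O(Y, o) = 6 - Y - o (O(Y, o) = 6 - (Y + o) = 6 + (-Y - o) = 6 - Y - o)
V = -3/2 (V = (6 - 1*3 - 1*(-3))/(-4 + 0*(-5)) = (6 - 3 + 3)/(-4 + 0) = 6/(-4) = 6*(-1/4) = -3/2 ≈ -1.5000)
V**3 = (-3/2)**3 = -27/8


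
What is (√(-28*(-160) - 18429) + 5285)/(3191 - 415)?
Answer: 5285/2776 + I*√13949/2776 ≈ 1.9038 + 0.042545*I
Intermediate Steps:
(√(-28*(-160) - 18429) + 5285)/(3191 - 415) = (√(4480 - 18429) + 5285)/2776 = (√(-13949) + 5285)*(1/2776) = (I*√13949 + 5285)*(1/2776) = (5285 + I*√13949)*(1/2776) = 5285/2776 + I*√13949/2776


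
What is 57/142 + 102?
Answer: 14541/142 ≈ 102.40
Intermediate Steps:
57/142 + 102 = 14541/142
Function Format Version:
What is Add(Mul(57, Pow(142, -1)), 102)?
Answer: Rational(14541, 142) ≈ 102.40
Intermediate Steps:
Add(Mul(57, Pow(142, -1)), 102) = Add(Mul(57, Rational(1, 142)), 102) = Add(Rational(57, 142), 102) = Rational(14541, 142)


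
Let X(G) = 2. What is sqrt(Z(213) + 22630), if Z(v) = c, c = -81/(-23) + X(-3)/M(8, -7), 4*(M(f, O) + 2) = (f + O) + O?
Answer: sqrt(586668705)/161 ≈ 150.44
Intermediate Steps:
M(f, O) = -2 + O/2 + f/4 (M(f, O) = -2 + ((f + O) + O)/4 = -2 + ((O + f) + O)/4 = -2 + (f + 2*O)/4 = -2 + (O/2 + f/4) = -2 + O/2 + f/4)
c = 475/161 (c = -81/(-23) + 2/(-2 + (1/2)*(-7) + (1/4)*8) = -81*(-1/23) + 2/(-2 - 7/2 + 2) = 81/23 + 2/(-7/2) = 81/23 + 2*(-2/7) = 81/23 - 4/7 = 475/161 ≈ 2.9503)
Z(v) = 475/161
sqrt(Z(213) + 22630) = sqrt(475/161 + 22630) = sqrt(3643905/161) = sqrt(586668705)/161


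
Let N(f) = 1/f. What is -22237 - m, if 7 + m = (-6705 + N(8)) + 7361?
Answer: -183089/8 ≈ -22886.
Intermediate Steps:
m = 5193/8 (m = -7 + ((-6705 + 1/8) + 7361) = -7 + ((-6705 + ⅛) + 7361) = -7 + (-53639/8 + 7361) = -7 + 5249/8 = 5193/8 ≈ 649.13)
-22237 - m = -22237 - 1*5193/8 = -22237 - 5193/8 = -183089/8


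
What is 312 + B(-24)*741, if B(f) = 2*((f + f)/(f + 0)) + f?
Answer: -14508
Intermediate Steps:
B(f) = 4 + f (B(f) = 2*((2*f)/f) + f = 2*2 + f = 4 + f)
312 + B(-24)*741 = 312 + (4 - 24)*741 = 312 - 20*741 = 312 - 14820 = -14508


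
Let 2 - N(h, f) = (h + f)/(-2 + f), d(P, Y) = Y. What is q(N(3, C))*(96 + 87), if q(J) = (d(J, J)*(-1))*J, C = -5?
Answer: -26352/49 ≈ -537.80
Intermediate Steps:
N(h, f) = 2 - (f + h)/(-2 + f) (N(h, f) = 2 - (h + f)/(-2 + f) = 2 - (f + h)/(-2 + f))
q(J) = -J² (q(J) = (J*(-1))*J = (-J)*J = -J²)
q(N(3, C))*(96 + 87) = (-((-4 - 5 - 1*3)/(-2 - 5))²)*(96 + 87) = -((-4 - 5 - 3)/(-7))²*183 = -(-⅐*(-12))²*183 = -(12/7)²*183 = -1*144/49*183 = -144/49*183 = -26352/49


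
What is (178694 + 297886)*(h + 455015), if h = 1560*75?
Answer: 272610908700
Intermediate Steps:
h = 117000
(178694 + 297886)*(h + 455015) = (178694 + 297886)*(117000 + 455015) = 476580*572015 = 272610908700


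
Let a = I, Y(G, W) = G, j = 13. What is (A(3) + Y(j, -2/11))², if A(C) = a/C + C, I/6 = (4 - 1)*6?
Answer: 2704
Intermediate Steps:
I = 108 (I = 6*((4 - 1)*6) = 6*(3*6) = 6*18 = 108)
a = 108
A(C) = C + 108/C (A(C) = 108/C + C = C + 108/C)
(A(3) + Y(j, -2/11))² = ((3 + 108/3) + 13)² = ((3 + 108*(⅓)) + 13)² = ((3 + 36) + 13)² = (39 + 13)² = 52² = 2704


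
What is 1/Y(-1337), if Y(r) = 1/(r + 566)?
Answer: -771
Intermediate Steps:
Y(r) = 1/(566 + r)
1/Y(-1337) = 1/(1/(566 - 1337)) = 1/(1/(-771)) = 1/(-1/771) = -771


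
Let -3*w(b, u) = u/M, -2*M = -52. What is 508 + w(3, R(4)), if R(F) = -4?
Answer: 19814/39 ≈ 508.05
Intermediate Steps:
M = 26 (M = -1/2*(-52) = 26)
w(b, u) = -u/78 (w(b, u) = -u/(3*26) = -u/78)
508 + w(3, R(4)) = 508 - 1/78*(-4) = 508 + 2/39 = 19814/39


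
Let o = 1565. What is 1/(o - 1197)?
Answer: 1/368 ≈ 0.0027174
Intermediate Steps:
1/(o - 1197) = 1/(1565 - 1197) = 1/368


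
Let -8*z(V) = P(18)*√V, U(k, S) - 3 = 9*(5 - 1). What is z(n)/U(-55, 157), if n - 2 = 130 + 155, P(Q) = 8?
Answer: -√287/39 ≈ -0.43439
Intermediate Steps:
n = 287 (n = 2 + (130 + 155) = 2 + 285 = 287)
U(k, S) = 39 (U(k, S) = 3 + 9*(5 - 1) = 3 + 9*4 = 3 + 36 = 39)
z(V) = -√V
z(n)/U(-55, 157) = -√287/39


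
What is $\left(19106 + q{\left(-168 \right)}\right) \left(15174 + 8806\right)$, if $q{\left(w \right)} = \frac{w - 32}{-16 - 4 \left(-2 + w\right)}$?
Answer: $\frac{38026836540}{83} \approx 4.5815 \cdot 10^{8}$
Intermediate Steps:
$q{\left(w \right)} = \frac{-32 + w}{-8 - 4 w}$ ($q{\left(w \right)} = \frac{-32 + w}{-16 - \left(-8 + 4 w\right)} = \frac{-32 + w}{-8 - 4 w}$)
$\left(19106 + q{\left(-168 \right)}\right) \left(15174 + 8806\right) = \left(19106 + \frac{32 - -168}{4 \left(2 - 168\right)}\right) \left(15174 + 8806\right) = \left(19106 + \frac{32 + 168}{4 \left(-166\right)}\right) 23980 = \left(19106 + \frac{1}{4} \left(- \frac{1}{166}\right) 200\right) 23980 = \left(19106 - \frac{25}{83}\right) 23980 = \frac{1585773}{83} \cdot 23980 = \frac{38026836540}{83}$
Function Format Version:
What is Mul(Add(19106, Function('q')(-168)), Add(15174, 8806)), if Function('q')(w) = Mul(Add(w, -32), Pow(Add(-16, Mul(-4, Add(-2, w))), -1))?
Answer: Rational(38026836540, 83) ≈ 4.5815e+8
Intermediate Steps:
Function('q')(w) = Mul(Pow(Add(-8, Mul(-4, w)), -1), Add(-32, w)) (Function('q')(w) = Mul(Add(-32, w), Pow(Add(-16, Add(8, Mul(-4, w))), -1)) = Mul(Add(-32, w), Pow(Add(-8, Mul(-4, w)), -1)) = Mul(Pow(Add(-8, Mul(-4, w)), -1), Add(-32, w)))
Mul(Add(19106, Function('q')(-168)), Add(15174, 8806)) = Mul(Add(19106, Mul(Rational(1, 4), Pow(Add(2, -168), -1), Add(32, Mul(-1, -168)))), Add(15174, 8806)) = Mul(Add(19106, Mul(Rational(1, 4), Pow(-166, -1), Add(32, 168))), 23980) = Mul(Add(19106, Mul(Rational(1, 4), Rational(-1, 166), 200)), 23980) = Mul(Add(19106, Rational(-25, 83)), 23980) = Mul(Rational(1585773, 83), 23980) = Rational(38026836540, 83)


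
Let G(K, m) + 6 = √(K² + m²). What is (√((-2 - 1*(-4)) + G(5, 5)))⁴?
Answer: 66 - 40*√2 ≈ 9.4315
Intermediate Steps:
G(K, m) = -6 + √(K² + m²)
(√((-2 - 1*(-4)) + G(5, 5)))⁴ = (√((-2 - 1*(-4)) + (-6 + √(5² + 5²))))⁴ = (√((-2 + 4) + (-6 + √(25 + 25))))⁴ = (√(2 + (-6 + √50)))⁴ = (√(2 + (-6 + 5*√2)))⁴ = (√(-4 + 5*√2))⁴ = (-4 + 5*√2)²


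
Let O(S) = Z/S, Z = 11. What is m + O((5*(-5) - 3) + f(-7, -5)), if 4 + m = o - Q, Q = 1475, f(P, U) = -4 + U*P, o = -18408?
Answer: -59650/3 ≈ -19883.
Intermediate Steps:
f(P, U) = -4 + P*U
m = -19887 (m = -4 + (-18408 - 1*1475) = -4 + (-18408 - 1475) = -4 - 19883 = -19887)
O(S) = 11/S
m + O((5*(-5) - 3) + f(-7, -5)) = -19887 + 11/((5*(-5) - 3) + (-4 - 7*(-5))) = -19887 + 11/((-25 - 3) + (-4 + 35)) = -19887 + 11/(-28 + 31) = -19887 + 11/3 = -59650/3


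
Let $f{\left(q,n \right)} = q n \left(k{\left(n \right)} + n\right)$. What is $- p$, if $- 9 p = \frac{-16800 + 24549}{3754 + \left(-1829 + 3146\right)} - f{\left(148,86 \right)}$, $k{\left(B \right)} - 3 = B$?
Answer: $- \frac{11295137651}{45639} \approx -2.4749 \cdot 10^{5}$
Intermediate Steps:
$k{\left(B \right)} = 3 + B$
$f{\left(q,n \right)} = n q \left(3 + 2 n\right)$ ($f{\left(q,n \right)} = q n \left(\left(3 + n\right) + n\right) = n q \left(3 + 2 n\right)$)
$p = \frac{11295137651}{45639}$ ($p = - \frac{\frac{-16800 + 24549}{3754 + \left(-1829 + 3146\right)} - 86 \cdot 148 \left(3 + 2 \cdot 86\right)}{9} = - \frac{\frac{7749}{3754 + 1317} - 86 \cdot 148 \left(3 + 172\right)}{9} = - \frac{\frac{7749}{5071} - 86 \cdot 148 \cdot 175}{9} = - \frac{7749 \cdot \frac{1}{5071} - 2227400}{9} = - \frac{\frac{7749}{5071} - 2227400}{9} = \left(- \frac{1}{9}\right) \left(- \frac{11295137651}{5071}\right) = \frac{11295137651}{45639} \approx 2.4749 \cdot 10^{5}$)
$- p = \left(-1\right) \frac{11295137651}{45639} = - \frac{11295137651}{45639}$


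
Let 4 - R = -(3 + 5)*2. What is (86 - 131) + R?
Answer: -25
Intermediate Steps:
R = 20 (R = 4 - (-(3 + 5))*2 = 4 - (-1*8)*2 = 4 - (-8)*2 = 4 - 1*(-16) = 4 + 16 = 20)
(86 - 131) + R = (86 - 131) + 20 = -45 + 20 = -25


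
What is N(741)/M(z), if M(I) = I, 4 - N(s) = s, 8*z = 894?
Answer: -2948/447 ≈ -6.5951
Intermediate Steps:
z = 447/4 (z = (⅛)*894 = 447/4 ≈ 111.75)
N(s) = 4 - s
N(741)/M(z) = (4 - 1*741)/(447/4) = (4 - 741)*(4/447) = -737*4/447 = -2948/447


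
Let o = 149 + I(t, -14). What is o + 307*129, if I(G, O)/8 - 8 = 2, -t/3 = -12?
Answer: 39832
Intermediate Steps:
t = 36 (t = -3*(-12) = 36)
I(G, O) = 80 (I(G, O) = 64 + 8*2 = 64 + 16 = 80)
o = 229 (o = 149 + 80 = 229)
o + 307*129 = 229 + 307*129 = 229 + 39603 = 39832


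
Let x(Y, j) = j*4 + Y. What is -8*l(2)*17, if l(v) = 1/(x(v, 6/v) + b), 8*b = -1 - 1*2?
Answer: -1088/109 ≈ -9.9817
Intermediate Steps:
x(Y, j) = Y + 4*j (x(Y, j) = 4*j + Y = Y + 4*j)
b = -3/8 (b = (-1 - 1*2)/8 = (-1 - 2)/8 = (⅛)*(-3) = -3/8 ≈ -0.37500)
l(v) = 1/(-3/8 + v + 24/v) (l(v) = 1/((v + 4*(6/v)) - 3/8) = 1/((v + 24/v) - 3/8) = 1/(-3/8 + v + 24/v))
-8*l(2)*17 = -64*2/(192 + 2*(-3 + 8*2))*17 = -64*2/(192 + 2*(-3 + 16))*17 = -64*2/(192 + 2*13)*17 = -64*2/(192 + 26)*17 = -64*2/218*17 = -8*8/109*17 = -64/109*17 = -1088/109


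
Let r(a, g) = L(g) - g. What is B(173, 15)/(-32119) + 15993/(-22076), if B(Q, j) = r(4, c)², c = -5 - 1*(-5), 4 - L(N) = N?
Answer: -514032383/709059044 ≈ -0.72495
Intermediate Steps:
L(N) = 4 - N
c = 0 (c = -5 + 5 = 0)
r(a, g) = 4 - 2*g (r(a, g) = (4 - g) - g = 4 - 2*g)
B(Q, j) = 16 (B(Q, j) = (4 - 2*0)² = (4 + 0)² = 4² = 16)
B(173, 15)/(-32119) + 15993/(-22076) = 16/(-32119) + 15993/(-22076) = 16*(-1/32119) + 15993*(-1/22076) = -16/32119 - 15993/22076 = -514032383/709059044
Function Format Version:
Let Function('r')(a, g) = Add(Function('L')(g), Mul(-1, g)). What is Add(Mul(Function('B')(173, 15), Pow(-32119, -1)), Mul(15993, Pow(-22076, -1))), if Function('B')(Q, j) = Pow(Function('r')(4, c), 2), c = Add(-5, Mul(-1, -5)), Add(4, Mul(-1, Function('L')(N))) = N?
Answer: Rational(-514032383, 709059044) ≈ -0.72495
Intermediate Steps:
Function('L')(N) = Add(4, Mul(-1, N))
c = 0 (c = Add(-5, 5) = 0)
Function('r')(a, g) = Add(4, Mul(-2, g)) (Function('r')(a, g) = Add(Add(4, Mul(-1, g)), Mul(-1, g)) = Add(4, Mul(-2, g)))
Function('B')(Q, j) = 16 (Function('B')(Q, j) = Pow(Add(4, Mul(-2, 0)), 2) = Pow(Add(4, 0), 2) = Pow(4, 2) = 16)
Add(Mul(Function('B')(173, 15), Pow(-32119, -1)), Mul(15993, Pow(-22076, -1))) = Add(Mul(16, Pow(-32119, -1)), Mul(15993, Pow(-22076, -1))) = Add(Mul(16, Rational(-1, 32119)), Mul(15993, Rational(-1, 22076))) = Add(Rational(-16, 32119), Rational(-15993, 22076)) = Rational(-514032383, 709059044)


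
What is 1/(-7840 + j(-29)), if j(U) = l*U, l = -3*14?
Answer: -1/6622 ≈ -0.00015101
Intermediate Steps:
l = -42
j(U) = -42*U
1/(-7840 + j(-29)) = 1/(-7840 - 42*(-29)) = 1/(-7840 + 1218) = 1/(-6622) = -1/6622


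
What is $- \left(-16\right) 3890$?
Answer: $62240$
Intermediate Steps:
$- \left(-16\right) 3890 = \left(-1\right) \left(-62240\right) = 62240$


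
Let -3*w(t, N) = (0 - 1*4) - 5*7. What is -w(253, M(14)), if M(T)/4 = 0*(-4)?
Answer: -13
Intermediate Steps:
M(T) = 0 (M(T) = 4*(0*(-4)) = 4*0 = 0)
w(t, N) = 13 (w(t, N) = -((0 - 1*4) - 5*7)/3 = -((0 - 4) - 35)/3 = -(-4 - 35)/3 = -1/3*(-39) = 13)
-w(253, M(14)) = -1*13 = -13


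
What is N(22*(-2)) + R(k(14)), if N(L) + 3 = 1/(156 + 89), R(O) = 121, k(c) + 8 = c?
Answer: 28911/245 ≈ 118.00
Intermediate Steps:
k(c) = -8 + c
N(L) = -734/245 (N(L) = -3 + 1/(156 + 89) = -3 + 1/245 = -734/245)
N(22*(-2)) + R(k(14)) = -734/245 + 121 = 28911/245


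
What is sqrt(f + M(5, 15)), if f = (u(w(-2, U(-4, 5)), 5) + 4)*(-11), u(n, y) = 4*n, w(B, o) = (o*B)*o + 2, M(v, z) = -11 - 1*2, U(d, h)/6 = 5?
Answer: sqrt(79055) ≈ 281.17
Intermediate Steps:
U(d, h) = 30 (U(d, h) = 6*5 = 30)
M(v, z) = -13 (M(v, z) = -11 - 2 = -13)
w(B, o) = 2 + B*o**2 (w(B, o) = (B*o)*o + 2 = B*o**2 + 2 = 2 + B*o**2)
f = 79068 (f = (4*(2 - 2*30**2) + 4)*(-11) = (4*(2 - 2*900) + 4)*(-11) = (4*(2 - 1800) + 4)*(-11) = (4*(-1798) + 4)*(-11) = (-7192 + 4)*(-11) = -7188*(-11) = 79068)
sqrt(f + M(5, 15)) = sqrt(79068 - 13) = sqrt(79055)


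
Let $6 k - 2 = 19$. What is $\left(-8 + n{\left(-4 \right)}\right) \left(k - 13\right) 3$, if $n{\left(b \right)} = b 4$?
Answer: $684$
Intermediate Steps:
$k = \frac{7}{2}$ ($k = \frac{1}{3} + \frac{1}{6} \cdot 19 = \frac{1}{3} + \frac{19}{6} = \frac{7}{2} \approx 3.5$)
$n{\left(b \right)} = 4 b$
$\left(-8 + n{\left(-4 \right)}\right) \left(k - 13\right) 3 = \left(-8 + 4 \left(-4\right)\right) \left(\frac{7}{2} - 13\right) 3 = \left(-8 - 16\right) \left(- \frac{19}{2}\right) 3 = \left(-24\right) \left(- \frac{19}{2}\right) 3 = 228 \cdot 3 = 684$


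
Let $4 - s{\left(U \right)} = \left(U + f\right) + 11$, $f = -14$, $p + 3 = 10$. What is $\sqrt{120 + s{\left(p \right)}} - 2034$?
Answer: $-2034 + 2 \sqrt{30} \approx -2023.0$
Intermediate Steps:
$p = 7$ ($p = -3 + 10 = 7$)
$s{\left(U \right)} = 7 - U$ ($s{\left(U \right)} = 4 - \left(\left(U - 14\right) + 11\right) = 4 - \left(\left(-14 + U\right) + 11\right) = 4 - \left(-3 + U\right) = 7 - U$)
$\sqrt{120 + s{\left(p \right)}} - 2034 = \sqrt{120 + \left(7 - 7\right)} - 2034 = \sqrt{120 + 0} - 2034 = \sqrt{120} - 2034 = 2 \sqrt{30} - 2034 = -2034 + 2 \sqrt{30}$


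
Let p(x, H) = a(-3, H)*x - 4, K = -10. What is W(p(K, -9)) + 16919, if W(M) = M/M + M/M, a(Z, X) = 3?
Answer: 16921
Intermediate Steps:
p(x, H) = -4 + 3*x (p(x, H) = 3*x - 4 = -4 + 3*x)
W(M) = 2 (W(M) = 1 + 1 = 2)
W(p(K, -9)) + 16919 = 2 + 16919 = 16921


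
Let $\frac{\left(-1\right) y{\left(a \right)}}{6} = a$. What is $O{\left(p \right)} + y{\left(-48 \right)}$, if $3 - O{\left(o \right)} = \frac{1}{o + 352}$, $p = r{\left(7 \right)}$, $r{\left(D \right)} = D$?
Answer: $\frac{104468}{359} \approx 291.0$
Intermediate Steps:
$y{\left(a \right)} = - 6 a$
$p = 7$
$O{\left(o \right)} = 3 - \frac{1}{352 + o}$ ($O{\left(o \right)} = 3 - \frac{1}{o + 352} = 3 - \frac{1}{352 + o}$)
$O{\left(p \right)} + y{\left(-48 \right)} = \frac{1055 + 3 \cdot 7}{352 + 7} - -288 = \frac{1055 + 21}{359} + 288 = \frac{1}{359} \cdot 1076 + 288 = \frac{1076}{359} + 288 = \frac{104468}{359}$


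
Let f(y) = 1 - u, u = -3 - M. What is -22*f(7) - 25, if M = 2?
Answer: -157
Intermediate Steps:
u = -5 (u = -3 - 1*2 = -3 - 2 = -5)
f(y) = 6 (f(y) = 1 - 1*(-5) = 1 + 5 = 6)
-22*f(7) - 25 = -22*6 - 25 = -132 - 25 = -157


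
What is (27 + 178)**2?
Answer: 42025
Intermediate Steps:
(27 + 178)**2 = 205**2 = 42025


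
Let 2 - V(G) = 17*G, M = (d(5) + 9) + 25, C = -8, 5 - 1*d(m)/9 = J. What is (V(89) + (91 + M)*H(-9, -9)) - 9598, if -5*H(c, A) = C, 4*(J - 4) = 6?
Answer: -54581/5 ≈ -10916.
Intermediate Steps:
J = 11/2 (J = 4 + (¼)*6 = 4 + 3/2 = 11/2 ≈ 5.5000)
d(m) = -9/2 (d(m) = 45 - 9*11/2 = 45 - 99/2 = -9/2)
M = 59/2 (M = (-9/2 + 9) + 25 = 9/2 + 25 = 59/2 ≈ 29.500)
H(c, A) = 8/5 (H(c, A) = -⅕*(-8) = 8/5)
V(G) = 2 - 17*G
(V(89) + (91 + M)*H(-9, -9)) - 9598 = ((2 - 17*89) + (91 + 59/2)*(8/5)) - 9598 = ((2 - 1513) + (241/2)*(8/5)) - 9598 = (-1511 + 964/5) - 9598 = -6591/5 - 9598 = -54581/5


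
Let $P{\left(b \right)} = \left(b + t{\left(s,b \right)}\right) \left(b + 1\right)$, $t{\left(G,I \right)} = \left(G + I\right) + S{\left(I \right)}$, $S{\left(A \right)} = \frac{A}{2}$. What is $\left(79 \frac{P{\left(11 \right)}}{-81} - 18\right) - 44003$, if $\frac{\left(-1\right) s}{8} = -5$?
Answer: $-44811$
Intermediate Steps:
$s = 40$ ($s = \left(-8\right) \left(-5\right) = 40$)
$S{\left(A \right)} = \frac{A}{2}$ ($S{\left(A \right)} = A \frac{1}{2} = \frac{A}{2}$)
$t{\left(G,I \right)} = G + \frac{3 I}{2}$ ($t{\left(G,I \right)} = \left(G + I\right) + \frac{I}{2} = G + \frac{3 I}{2}$)
$P{\left(b \right)} = \left(1 + b\right) \left(40 + \frac{5 b}{2}\right)$ ($P{\left(b \right)} = \left(b + \left(40 + \frac{3 b}{2}\right)\right) \left(b + 1\right) = \left(40 + \frac{5 b}{2}\right) \left(1 + b\right) = \left(1 + b\right) \left(40 + \frac{5 b}{2}\right)$)
$\left(79 \frac{P{\left(11 \right)}}{-81} - 18\right) - 44003 = \left(79 \frac{40 + \frac{5 \cdot 11^{2}}{2} + \frac{85}{2} \cdot 11}{-81} - 18\right) - 44003 = \left(79 \left(40 + \frac{5}{2} \cdot 121 + \frac{935}{2}\right) \left(- \frac{1}{81}\right) - 18\right) - 44003 = \left(79 \left(40 + \frac{605}{2} + \frac{935}{2}\right) \left(- \frac{1}{81}\right) - 18\right) - 44003 = \left(79 \cdot 810 \left(- \frac{1}{81}\right) - 18\right) - 44003 = \left(79 \left(-10\right) - 18\right) - 44003 = \left(-790 - 18\right) - 44003 = -808 - 44003 = -44811$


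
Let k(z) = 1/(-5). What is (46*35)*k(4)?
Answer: -322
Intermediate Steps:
k(z) = -⅕
(46*35)*k(4) = (46*35)*(-⅕) = 1610*(-⅕) = -322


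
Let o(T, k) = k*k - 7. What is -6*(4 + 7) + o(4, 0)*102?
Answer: -780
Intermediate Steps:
o(T, k) = -7 + k² (o(T, k) = k² - 7 = -7 + k²)
-6*(4 + 7) + o(4, 0)*102 = -6*(4 + 7) + (-7 + 0²)*102 = -6*11 + (-7 + 0)*102 = -66 - 7*102 = -66 - 714 = -780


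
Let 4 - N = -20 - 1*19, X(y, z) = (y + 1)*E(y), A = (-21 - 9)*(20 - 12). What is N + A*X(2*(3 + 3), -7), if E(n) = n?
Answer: -37397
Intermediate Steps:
A = -240 (A = -30*8 = -240)
X(y, z) = y*(1 + y) (X(y, z) = (y + 1)*y = (1 + y)*y = y*(1 + y))
N = 43 (N = 4 - (-20 - 1*19) = 4 - (-20 - 19) = 4 - 1*(-39) = 4 + 39 = 43)
N + A*X(2*(3 + 3), -7) = 43 - 240*2*(3 + 3)*(1 + 2*(3 + 3)) = 43 - 240*2*6*(1 + 2*6) = 43 - 2880*(1 + 12) = 43 - 2880*13 = 43 - 240*156 = 43 - 37440 = -37397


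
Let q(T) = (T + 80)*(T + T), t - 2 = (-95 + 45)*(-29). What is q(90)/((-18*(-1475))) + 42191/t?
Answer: 2588005/85668 ≈ 30.210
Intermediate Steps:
t = 1452 (t = 2 + (-95 + 45)*(-29) = 2 - 50*(-29) = 2 + 1450 = 1452)
q(T) = 2*T*(80 + T) (q(T) = (80 + T)*(2*T) = 2*T*(80 + T))
q(90)/((-18*(-1475))) + 42191/t = (2*90*(80 + 90))/((-18*(-1475))) + 42191/1452 = (2*90*170)/26550 + 42191*(1/1452) = 30600*(1/26550) + 42191/1452 = 68/59 + 42191/1452 = 2588005/85668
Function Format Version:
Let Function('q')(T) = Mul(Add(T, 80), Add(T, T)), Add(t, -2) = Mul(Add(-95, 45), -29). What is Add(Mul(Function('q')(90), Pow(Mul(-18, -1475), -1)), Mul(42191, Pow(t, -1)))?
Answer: Rational(2588005, 85668) ≈ 30.210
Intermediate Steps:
t = 1452 (t = Add(2, Mul(Add(-95, 45), -29)) = Add(2, Mul(-50, -29)) = Add(2, 1450) = 1452)
Function('q')(T) = Mul(2, T, Add(80, T)) (Function('q')(T) = Mul(Add(80, T), Mul(2, T)) = Mul(2, T, Add(80, T)))
Add(Mul(Function('q')(90), Pow(Mul(-18, -1475), -1)), Mul(42191, Pow(t, -1))) = Add(Mul(Mul(2, 90, Add(80, 90)), Pow(Mul(-18, -1475), -1)), Mul(42191, Pow(1452, -1))) = Add(Mul(Mul(2, 90, 170), Pow(26550, -1)), Mul(42191, Rational(1, 1452))) = Add(Mul(30600, Rational(1, 26550)), Rational(42191, 1452)) = Add(Rational(68, 59), Rational(42191, 1452)) = Rational(2588005, 85668)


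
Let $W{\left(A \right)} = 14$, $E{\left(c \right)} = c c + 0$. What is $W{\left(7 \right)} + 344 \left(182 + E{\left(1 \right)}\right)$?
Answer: $62966$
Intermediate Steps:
$E{\left(c \right)} = c^{2}$ ($E{\left(c \right)} = c^{2} + 0 = c^{2}$)
$W{\left(7 \right)} + 344 \left(182 + E{\left(1 \right)}\right) = 14 + 344 \left(182 + 1^{2}\right) = 14 + 344 \left(182 + 1\right) = 14 + 344 \cdot 183 = 14 + 62952 = 62966$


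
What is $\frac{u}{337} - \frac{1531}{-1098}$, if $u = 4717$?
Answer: $\frac{5695213}{370026} \approx 15.391$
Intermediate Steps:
$\frac{u}{337} - \frac{1531}{-1098} = \frac{4717}{337} - \frac{1531}{-1098} = 4717 \cdot \frac{1}{337} - - \frac{1531}{1098} = \frac{4717}{337} + \frac{1531}{1098} = \frac{5695213}{370026}$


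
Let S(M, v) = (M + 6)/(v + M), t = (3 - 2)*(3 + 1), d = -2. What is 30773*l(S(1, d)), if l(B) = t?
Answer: 123092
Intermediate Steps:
t = 4 (t = 1*4 = 4)
S(M, v) = (6 + M)/(M + v)
l(B) = 4
30773*l(S(1, d)) = 30773*4 = 123092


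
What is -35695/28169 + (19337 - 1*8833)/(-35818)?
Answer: -787205343/504478621 ≈ -1.5604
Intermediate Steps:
-35695/28169 + (19337 - 1*8833)/(-35818) = -35695*1/28169 + (19337 - 8833)*(-1/35818) = -35695/28169 + 10504*(-1/35818) = -35695/28169 - 5252/17909 = -787205343/504478621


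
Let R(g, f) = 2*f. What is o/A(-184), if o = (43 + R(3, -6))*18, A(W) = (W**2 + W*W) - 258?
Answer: 279/33727 ≈ 0.0082723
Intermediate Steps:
A(W) = -258 + 2*W**2 (A(W) = (W**2 + W**2) - 258 = 2*W**2 - 258 = -258 + 2*W**2)
o = 558 (o = (43 + 2*(-6))*18 = (43 - 12)*18 = 31*18 = 558)
o/A(-184) = 558/(-258 + 2*(-184)**2) = 558/(-258 + 2*33856) = 558/(-258 + 67712) = 558/67454 = 558*(1/67454) = 279/33727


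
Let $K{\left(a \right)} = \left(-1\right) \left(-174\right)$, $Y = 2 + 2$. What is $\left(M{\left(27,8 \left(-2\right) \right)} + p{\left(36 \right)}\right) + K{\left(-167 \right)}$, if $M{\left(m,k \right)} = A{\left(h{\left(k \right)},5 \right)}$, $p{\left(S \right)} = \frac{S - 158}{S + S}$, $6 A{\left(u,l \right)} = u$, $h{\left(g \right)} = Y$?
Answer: $\frac{6227}{36} \approx 172.97$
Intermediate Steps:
$Y = 4$
$h{\left(g \right)} = 4$
$A{\left(u,l \right)} = \frac{u}{6}$
$p{\left(S \right)} = \frac{-158 + S}{2 S}$
$K{\left(a \right)} = 174$
$M{\left(m,k \right)} = \frac{2}{3}$ ($M{\left(m,k \right)} = \frac{1}{6} \cdot 4 = \frac{2}{3}$)
$\left(M{\left(27,8 \left(-2\right) \right)} + p{\left(36 \right)}\right) + K{\left(-167 \right)} = \left(\frac{2}{3} + \frac{-158 + 36}{2 \cdot 36}\right) + 174 = \left(\frac{2}{3} + \frac{1}{2} \cdot \frac{1}{36} \left(-122\right)\right) + 174 = \left(\frac{2}{3} - \frac{61}{36}\right) + 174 = - \frac{37}{36} + 174 = \frac{6227}{36}$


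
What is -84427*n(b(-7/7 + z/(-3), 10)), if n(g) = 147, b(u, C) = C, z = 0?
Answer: -12410769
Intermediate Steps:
-84427*n(b(-7/7 + z/(-3), 10)) = -84427/(1/147) = -84427/1/147 = -84427*147 = -12410769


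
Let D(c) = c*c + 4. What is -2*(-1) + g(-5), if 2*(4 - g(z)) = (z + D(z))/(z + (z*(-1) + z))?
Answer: 42/5 ≈ 8.4000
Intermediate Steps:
D(c) = 4 + c² (D(c) = c² + 4 = 4 + c²)
g(z) = 4 - (4 + z + z²)/(2*z) (g(z) = 4 - (z + (4 + z²))/(2*(z + (z*(-1) + z))) = 4 - (4 + z + z²)/(2*(z + (-z + z))) = 4 - (4 + z + z²)/(2*(z + 0)) = 4 - (4 + z + z²)/(2*z))
-2*(-1) + g(-5) = -2*(-1) + (7/2 - 2/(-5) - ½*(-5)) = 2 + (7/2 - 2*(-⅕) + 5/2) = 2 + (7/2 + ⅖ + 5/2) = 2 + 32/5 = 42/5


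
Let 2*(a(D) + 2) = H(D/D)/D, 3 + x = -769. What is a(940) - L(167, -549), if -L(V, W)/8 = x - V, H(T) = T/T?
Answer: -14126319/1880 ≈ -7514.0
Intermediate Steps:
x = -772 (x = -3 - 769 = -772)
H(T) = 1
a(D) = -2 + 1/(2*D) (a(D) = -2 + (1/D)/2 = -2 + 1/(2*D))
L(V, W) = 6176 + 8*V (L(V, W) = -8*(-772 - V) = 6176 + 8*V)
a(940) - L(167, -549) = (-2 + (1/2)/940) - (6176 + 8*167) = (-2 + (1/2)*(1/940)) - (6176 + 1336) = (-2 + 1/1880) - 1*7512 = -3759/1880 - 7512 = -14126319/1880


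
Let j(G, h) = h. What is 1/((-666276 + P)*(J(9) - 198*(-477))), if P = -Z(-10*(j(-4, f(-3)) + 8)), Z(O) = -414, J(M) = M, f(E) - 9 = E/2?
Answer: -1/62893995210 ≈ -1.5900e-11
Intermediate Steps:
f(E) = 9 + E/2
P = 414 (P = -1*(-414) = 414)
1/((-666276 + P)*(J(9) - 198*(-477))) = 1/((-666276 + 414)*(9 - 198*(-477))) = 1/((-665862)*(9 + 94446)) = -1/665862/94455 = -1/665862*1/94455 = -1/62893995210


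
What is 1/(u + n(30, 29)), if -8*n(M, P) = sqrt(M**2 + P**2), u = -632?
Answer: -40448/25561395 + 8*sqrt(1741)/25561395 ≈ -0.0015693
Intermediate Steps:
n(M, P) = -sqrt(M**2 + P**2)/8
1/(u + n(30, 29)) = 1/(-632 - sqrt(30**2 + 29**2)/8) = 1/(-632 - sqrt(900 + 841)/8) = 1/(-632 - sqrt(1741)/8)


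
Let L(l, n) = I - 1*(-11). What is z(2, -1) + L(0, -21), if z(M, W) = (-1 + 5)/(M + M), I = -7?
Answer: 5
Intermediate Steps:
L(l, n) = 4 (L(l, n) = -7 - 1*(-11) = -7 + 11 = 4)
z(M, W) = 2/M (z(M, W) = 4/((2*M)) = 4*(1/(2*M)) = 2/M)
z(2, -1) + L(0, -21) = 2/2 + 4 = 2*(½) + 4 = 1 + 4 = 5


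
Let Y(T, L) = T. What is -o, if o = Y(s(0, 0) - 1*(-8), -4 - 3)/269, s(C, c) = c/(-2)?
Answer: -8/269 ≈ -0.029740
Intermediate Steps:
s(C, c) = -c/2 (s(C, c) = c*(-1/2) = -c/2)
o = 8/269 (o = (-1/2*0 - 1*(-8))/269 = (0 + 8)*(1/269) = 8*(1/269) = 8/269 ≈ 0.029740)
-o = -1*8/269 = -8/269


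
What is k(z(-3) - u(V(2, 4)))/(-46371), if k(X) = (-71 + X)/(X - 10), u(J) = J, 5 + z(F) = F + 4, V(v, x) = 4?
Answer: -79/834678 ≈ -9.4647e-5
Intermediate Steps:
z(F) = -1 + F (z(F) = -5 + (F + 4) = -5 + (4 + F) = -1 + F)
k(X) = (-71 + X)/(-10 + X)
k(z(-3) - u(V(2, 4)))/(-46371) = ((-71 + ((-1 - 3) - 1*4))/(-10 + ((-1 - 3) - 1*4)))/(-46371) = ((-71 + (-4 - 4))/(-10 + (-4 - 4)))*(-1/46371) = ((-71 - 8)/(-10 - 8))*(-1/46371) = (-79/(-18))*(-1/46371) = -1/18*(-79)*(-1/46371) = (79/18)*(-1/46371) = -79/834678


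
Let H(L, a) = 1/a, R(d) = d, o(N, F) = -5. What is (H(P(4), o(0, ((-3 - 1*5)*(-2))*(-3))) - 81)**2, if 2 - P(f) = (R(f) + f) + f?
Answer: 164836/25 ≈ 6593.4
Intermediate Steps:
P(f) = 2 - 3*f (P(f) = 2 - ((f + f) + f) = 2 - (2*f + f) = 2 - 3*f)
(H(P(4), o(0, ((-3 - 1*5)*(-2))*(-3))) - 81)**2 = (1/(-5) - 81)**2 = (-1/5 - 81)**2 = (-406/5)**2 = 164836/25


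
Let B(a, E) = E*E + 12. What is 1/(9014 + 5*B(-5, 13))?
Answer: 1/9919 ≈ 0.00010082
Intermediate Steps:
B(a, E) = 12 + E² (B(a, E) = E² + 12 = 12 + E²)
1/(9014 + 5*B(-5, 13)) = 1/(9014 + 5*(12 + 13²)) = 1/(9014 + 5*(12 + 169)) = 1/(9014 + 5*181) = 1/(9014 + 905) = 1/9919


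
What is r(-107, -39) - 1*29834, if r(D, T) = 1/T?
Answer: -1163527/39 ≈ -29834.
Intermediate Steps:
r(-107, -39) - 1*29834 = 1/(-39) - 1*29834 = -1/39 - 29834 = -1163527/39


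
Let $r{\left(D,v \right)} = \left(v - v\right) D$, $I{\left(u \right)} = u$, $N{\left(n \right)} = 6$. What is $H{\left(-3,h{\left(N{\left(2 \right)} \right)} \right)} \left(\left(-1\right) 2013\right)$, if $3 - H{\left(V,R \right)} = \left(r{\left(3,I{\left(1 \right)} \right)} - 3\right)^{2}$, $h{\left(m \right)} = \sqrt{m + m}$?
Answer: $12078$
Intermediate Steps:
$h{\left(m \right)} = \sqrt{2} \sqrt{m}$ ($h{\left(m \right)} = \sqrt{2 m} = \sqrt{2} \sqrt{m}$)
$r{\left(D,v \right)} = 0$ ($r{\left(D,v \right)} = 0 D = 0$)
$H{\left(V,R \right)} = -6$ ($H{\left(V,R \right)} = 3 - \left(0 - 3\right)^{2} = 3 - \left(-3\right)^{2} = 3 - 9 = -6$)
$H{\left(-3,h{\left(N{\left(2 \right)} \right)} \right)} \left(\left(-1\right) 2013\right) = - 6 \left(\left(-1\right) 2013\right) = \left(-6\right) \left(-2013\right) = 12078$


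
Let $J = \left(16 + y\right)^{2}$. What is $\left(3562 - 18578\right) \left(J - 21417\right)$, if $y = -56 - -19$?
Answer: $314975616$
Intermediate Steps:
$y = -37$ ($y = -56 + 19 = -37$)
$J = 441$ ($J = \left(16 - 37\right)^{2} = \left(-21\right)^{2} = 441$)
$\left(3562 - 18578\right) \left(J - 21417\right) = \left(3562 - 18578\right) \left(441 - 21417\right) = \left(-15016\right) \left(-20976\right) = 314975616$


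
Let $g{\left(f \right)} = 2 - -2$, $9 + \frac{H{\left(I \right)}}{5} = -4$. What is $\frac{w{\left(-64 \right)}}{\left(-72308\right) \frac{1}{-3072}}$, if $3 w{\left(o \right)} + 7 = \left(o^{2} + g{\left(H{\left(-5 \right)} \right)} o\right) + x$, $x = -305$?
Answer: $\frac{903168}{18077} \approx 49.962$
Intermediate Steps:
$H{\left(I \right)} = -65$ ($H{\left(I \right)} = -45 + 5 \left(-4\right) = -45 - 20 = -65$)
$g{\left(f \right)} = 4$ ($g{\left(f \right)} = 2 + 2 = 4$)
$w{\left(o \right)} = -104 + \frac{o^{2}}{3} + \frac{4 o}{3}$ ($w{\left(o \right)} = - \frac{7}{3} + \frac{\left(o^{2} + 4 o\right) - 305}{3} = - \frac{7}{3} + \frac{-305 + o^{2} + 4 o}{3} = - \frac{7}{3} + \left(- \frac{305}{3} + \frac{o^{2}}{3} + \frac{4 o}{3}\right) = -104 + \frac{o^{2}}{3} + \frac{4 o}{3}$)
$\frac{w{\left(-64 \right)}}{\left(-72308\right) \frac{1}{-3072}} = \frac{-104 + \frac{\left(-64\right)^{2}}{3} + \frac{4}{3} \left(-64\right)}{\left(-72308\right) \frac{1}{-3072}} = \frac{-104 + \frac{1}{3} \cdot 4096 - \frac{256}{3}}{\left(-72308\right) \left(- \frac{1}{3072}\right)} = \frac{-104 + \frac{4096}{3} - \frac{256}{3}}{\frac{18077}{768}} = 1176 \cdot \frac{768}{18077} = \frac{903168}{18077}$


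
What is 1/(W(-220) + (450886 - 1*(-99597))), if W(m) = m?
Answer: 1/550263 ≈ 1.8173e-6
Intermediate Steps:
1/(W(-220) + (450886 - 1*(-99597))) = 1/(-220 + (450886 - 1*(-99597))) = 1/(-220 + (450886 + 99597)) = 1/(-220 + 550483) = 1/550263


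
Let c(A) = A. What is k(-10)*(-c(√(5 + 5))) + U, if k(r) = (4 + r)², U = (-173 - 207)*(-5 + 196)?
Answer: -72580 - 36*√10 ≈ -72694.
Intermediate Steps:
U = -72580 (U = -380*191 = -72580)
k(-10)*(-c(√(5 + 5))) + U = (4 - 10)²*(-√(5 + 5)) - 72580 = (-6)²*(-√10) - 72580 = 36*(-√10) - 72580 = -36*√10 - 72580 = -72580 - 36*√10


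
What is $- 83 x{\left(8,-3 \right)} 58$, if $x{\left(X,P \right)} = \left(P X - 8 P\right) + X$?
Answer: $-38512$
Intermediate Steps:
$x{\left(X,P \right)} = X - 8 P + P X$ ($x{\left(X,P \right)} = \left(- 8 P + P X\right) + X = X - 8 P + P X$)
$- 83 x{\left(8,-3 \right)} 58 = - 83 \left(8 - -24 - 24\right) 58 = - 83 \left(8 + 24 - 24\right) 58 = \left(-83\right) 8 \cdot 58 = \left(-664\right) 58 = -38512$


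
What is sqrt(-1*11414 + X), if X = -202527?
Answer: I*sqrt(213941) ≈ 462.54*I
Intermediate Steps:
sqrt(-1*11414 + X) = sqrt(-1*11414 - 202527) = sqrt(-11414 - 202527) = sqrt(-213941) = I*sqrt(213941)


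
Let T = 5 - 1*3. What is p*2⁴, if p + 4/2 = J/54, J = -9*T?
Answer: -112/3 ≈ -37.333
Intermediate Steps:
T = 2 (T = 5 - 3 = 2)
J = -18 (J = -9*2 = -18)
p = -7/3 (p = -2 - 18/54 = -2 - 18*1/54 = -2 - ⅓ = -7/3 ≈ -2.3333)
p*2⁴ = -7/3*2⁴ = -7/3*16 = -112/3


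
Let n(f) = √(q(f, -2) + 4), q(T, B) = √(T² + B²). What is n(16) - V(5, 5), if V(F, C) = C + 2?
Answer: -7 + √(4 + 2*√65) ≈ -2.5140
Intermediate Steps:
q(T, B) = √(B² + T²)
V(F, C) = 2 + C
n(f) = √(4 + √(4 + f²)) (n(f) = √(√((-2)² + f²) + 4) = √(√(4 + f²) + 4) = √(4 + √(4 + f²)))
n(16) - V(5, 5) = √(4 + √(4 + 16²)) - (2 + 5) = √(4 + √(4 + 256)) - 1*7 = √(4 + √260) - 7 = √(4 + 2*√65) - 7 = -7 + √(4 + 2*√65)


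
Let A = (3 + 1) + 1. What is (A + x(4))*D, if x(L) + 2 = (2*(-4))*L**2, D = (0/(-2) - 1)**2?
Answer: -125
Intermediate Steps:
D = 1 (D = (0*(-1/2) - 1)**2 = (0 - 1)**2 = (-1)**2 = 1)
x(L) = -2 - 8*L**2 (x(L) = -2 + (2*(-4))*L**2 = -2 - 8*L**2)
A = 5 (A = 4 + 1 = 5)
(A + x(4))*D = (5 + (-2 - 8*4**2))*1 = (5 + (-2 - 8*16))*1 = (5 + (-2 - 128))*1 = (5 - 130)*1 = -125*1 = -125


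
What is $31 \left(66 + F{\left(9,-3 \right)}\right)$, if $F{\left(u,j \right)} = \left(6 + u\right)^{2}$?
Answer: $9021$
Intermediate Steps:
$31 \left(66 + F{\left(9,-3 \right)}\right) = 31 \left(66 + \left(6 + 9\right)^{2}\right) = 31 \left(66 + 15^{2}\right) = 31 \left(66 + 225\right) = 31 \cdot 291 = 9021$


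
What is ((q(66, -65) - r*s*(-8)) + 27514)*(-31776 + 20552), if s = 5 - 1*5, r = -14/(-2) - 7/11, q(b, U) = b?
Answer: -309557920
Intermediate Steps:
r = 70/11 (r = -14*(-1/2) - 7*1/11 = 7 - 7/11 = 70/11 ≈ 6.3636)
s = 0 (s = 5 - 5 = 0)
((q(66, -65) - r*s*(-8)) + 27514)*(-31776 + 20552) = ((66 - (70/11)*0*(-8)) + 27514)*(-31776 + 20552) = ((66 - 0*(-8)) + 27514)*(-11224) = ((66 - 1*0) + 27514)*(-11224) = ((66 + 0) + 27514)*(-11224) = (66 + 27514)*(-11224) = 27580*(-11224) = -309557920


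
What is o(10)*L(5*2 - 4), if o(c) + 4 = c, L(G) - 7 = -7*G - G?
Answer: -246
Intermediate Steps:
L(G) = 7 - 8*G (L(G) = 7 + (-7*G - G) = 7 - 8*G)
o(c) = -4 + c
o(10)*L(5*2 - 4) = (-4 + 10)*(7 - 8*(5*2 - 4)) = 6*(7 - 8*(10 - 4)) = 6*(7 - 8*6) = 6*(7 - 48) = 6*(-41) = -246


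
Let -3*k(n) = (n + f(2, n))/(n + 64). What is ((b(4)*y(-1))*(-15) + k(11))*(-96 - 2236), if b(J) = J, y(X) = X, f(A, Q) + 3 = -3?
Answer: -6294068/45 ≈ -1.3987e+5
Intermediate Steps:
f(A, Q) = -6 (f(A, Q) = -3 - 3 = -6)
k(n) = -(-6 + n)/(3*(64 + n)) (k(n) = -(n - 6)/(3*(n + 64)) = -(-6 + n)/(3*(64 + n)))
((b(4)*y(-1))*(-15) + k(11))*(-96 - 2236) = ((4*(-1))*(-15) + (6 - 1*11)/(3*(64 + 11)))*(-96 - 2236) = (-4*(-15) + (⅓)*(6 - 11)/75)*(-2332) = (60 + (⅓)*(1/75)*(-5))*(-2332) = (60 - 1/45)*(-2332) = (2699/45)*(-2332) = -6294068/45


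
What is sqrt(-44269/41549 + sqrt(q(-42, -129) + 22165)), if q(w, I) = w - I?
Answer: sqrt(-1839332681 + 3452638802*sqrt(5563))/41549 ≈ 12.170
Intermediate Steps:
sqrt(-44269/41549 + sqrt(q(-42, -129) + 22165)) = sqrt(-44269/41549 + sqrt((-42 - 1*(-129)) + 22165)) = sqrt(-44269*1/41549 + sqrt((-42 + 129) + 22165)) = sqrt(-44269/41549 + sqrt(87 + 22165)) = sqrt(-44269/41549 + sqrt(22252)) = sqrt(-44269/41549 + 2*sqrt(5563))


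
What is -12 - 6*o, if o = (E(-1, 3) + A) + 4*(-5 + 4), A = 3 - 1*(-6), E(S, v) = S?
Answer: -36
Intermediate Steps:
A = 9 (A = 3 + 6 = 9)
o = 4 (o = (-1 + 9) + 4*(-5 + 4) = 8 + 4*(-1) = 8 - 4 = 4)
-12 - 6*o = -12 - 6*4 = -12 - 24 = -36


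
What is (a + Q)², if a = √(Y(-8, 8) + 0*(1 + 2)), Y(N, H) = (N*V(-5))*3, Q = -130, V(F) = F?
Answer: 17020 - 520*√30 ≈ 14172.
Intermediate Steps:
Y(N, H) = -15*N (Y(N, H) = (N*(-5))*3 = -5*N*3 = -15*N)
a = 2*√30 (a = √(-15*(-8) + 0*(1 + 2)) = √(120 + 0*3) = √(120 + 0) = √120 = 2*√30 ≈ 10.954)
(a + Q)² = (2*√30 - 130)² = (-130 + 2*√30)²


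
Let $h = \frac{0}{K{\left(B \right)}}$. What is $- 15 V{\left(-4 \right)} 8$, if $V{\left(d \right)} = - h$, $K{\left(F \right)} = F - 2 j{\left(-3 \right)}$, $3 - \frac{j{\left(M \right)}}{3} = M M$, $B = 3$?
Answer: $0$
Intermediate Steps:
$j{\left(M \right)} = 9 - 3 M^{2}$ ($j{\left(M \right)} = 9 - 3 M M = 9 - 3 M^{2}$)
$K{\left(F \right)} = 36 + F$ ($K{\left(F \right)} = F - 2 \left(9 - 3 \left(-3\right)^{2}\right) = F - 2 \left(9 - 27\right) = F - -36 = F + 36 = 36 + F$)
$h = 0$ ($h = \frac{0}{36 + 3} = \frac{0}{39} = 0 \cdot \frac{1}{39} = 0$)
$V{\left(d \right)} = 0$ ($V{\left(d \right)} = \left(-1\right) 0 = 0$)
$- 15 V{\left(-4 \right)} 8 = \left(-15\right) 0 \cdot 8 = 0 \cdot 8 = 0$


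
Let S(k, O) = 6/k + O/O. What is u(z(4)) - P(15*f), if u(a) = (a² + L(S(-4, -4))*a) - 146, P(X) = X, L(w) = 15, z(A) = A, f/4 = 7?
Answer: -490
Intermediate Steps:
f = 28 (f = 4*7 = 28)
S(k, O) = 1 + 6/k (S(k, O) = 6/k + 1 = 1 + 6/k)
u(a) = -146 + a² + 15*a (u(a) = (a² + 15*a) - 146 = -146 + a² + 15*a)
u(z(4)) - P(15*f) = (-146 + 4² + 15*4) - 15*28 = (-146 + 16 + 60) - 1*420 = -70 - 420 = -490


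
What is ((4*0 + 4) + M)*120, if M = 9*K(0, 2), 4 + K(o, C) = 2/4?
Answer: -3300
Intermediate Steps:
K(o, C) = -7/2 (K(o, C) = -4 + 2/4 = -4 + 2*(¼) = -4 + ½ = -7/2)
M = -63/2 (M = 9*(-7/2) = -63/2 ≈ -31.500)
((4*0 + 4) + M)*120 = ((4*0 + 4) - 63/2)*120 = ((0 + 4) - 63/2)*120 = (4 - 63/2)*120 = -55/2*120 = -3300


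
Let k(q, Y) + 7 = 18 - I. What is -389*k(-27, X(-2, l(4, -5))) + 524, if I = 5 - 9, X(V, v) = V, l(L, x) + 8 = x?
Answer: -5311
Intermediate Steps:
l(L, x) = -8 + x
I = -4
k(q, Y) = 15 (k(q, Y) = -7 + (18 - 1*(-4)) = -7 + (18 + 4) = -7 + 22 = 15)
-389*k(-27, X(-2, l(4, -5))) + 524 = -389*15 + 524 = -5835 + 524 = -5311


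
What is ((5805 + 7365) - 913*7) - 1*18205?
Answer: -11426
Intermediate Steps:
((5805 + 7365) - 913*7) - 1*18205 = (13170 - 1*6391) - 18205 = (13170 - 6391) - 18205 = 6779 - 18205 = -11426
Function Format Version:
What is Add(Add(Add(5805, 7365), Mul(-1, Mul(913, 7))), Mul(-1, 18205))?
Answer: -11426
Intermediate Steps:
Add(Add(Add(5805, 7365), Mul(-1, Mul(913, 7))), Mul(-1, 18205)) = Add(Add(13170, Mul(-1, 6391)), -18205) = Add(Add(13170, -6391), -18205) = Add(6779, -18205) = -11426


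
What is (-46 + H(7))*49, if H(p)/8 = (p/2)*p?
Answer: 7350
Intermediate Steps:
H(p) = 4*p**2 (H(p) = 8*((p/2)*p) = 8*(p**2/2) = 4*p**2)
(-46 + H(7))*49 = (-46 + 4*7**2)*49 = (-46 + 4*49)*49 = (-46 + 196)*49 = 150*49 = 7350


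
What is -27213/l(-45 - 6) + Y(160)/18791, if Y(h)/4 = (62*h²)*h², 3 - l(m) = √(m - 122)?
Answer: 29578794881551/3419962 - 27213*I*√173/182 ≈ 8.6489e+6 - 1966.7*I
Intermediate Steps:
l(m) = 3 - √(-122 + m) (l(m) = 3 - √(m - 122) = 3 - √(-122 + m))
Y(h) = 248*h⁴ (Y(h) = 4*((62*h²)*h²) = 4*(62*h⁴) = 248*h⁴)
-27213/l(-45 - 6) + Y(160)/18791 = -27213/(3 - √(-122 + (-45 - 6))) + (248*160⁴)/18791 = -27213/(3 - √(-122 - 51)) + (248*655360000)*(1/18791) = -27213/(3 - √(-173)) + 162529280000*(1/18791) = -27213/(3 - I*√173) + 162529280000/18791 = 162529280000/18791 - 27213/(3 - I*√173)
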